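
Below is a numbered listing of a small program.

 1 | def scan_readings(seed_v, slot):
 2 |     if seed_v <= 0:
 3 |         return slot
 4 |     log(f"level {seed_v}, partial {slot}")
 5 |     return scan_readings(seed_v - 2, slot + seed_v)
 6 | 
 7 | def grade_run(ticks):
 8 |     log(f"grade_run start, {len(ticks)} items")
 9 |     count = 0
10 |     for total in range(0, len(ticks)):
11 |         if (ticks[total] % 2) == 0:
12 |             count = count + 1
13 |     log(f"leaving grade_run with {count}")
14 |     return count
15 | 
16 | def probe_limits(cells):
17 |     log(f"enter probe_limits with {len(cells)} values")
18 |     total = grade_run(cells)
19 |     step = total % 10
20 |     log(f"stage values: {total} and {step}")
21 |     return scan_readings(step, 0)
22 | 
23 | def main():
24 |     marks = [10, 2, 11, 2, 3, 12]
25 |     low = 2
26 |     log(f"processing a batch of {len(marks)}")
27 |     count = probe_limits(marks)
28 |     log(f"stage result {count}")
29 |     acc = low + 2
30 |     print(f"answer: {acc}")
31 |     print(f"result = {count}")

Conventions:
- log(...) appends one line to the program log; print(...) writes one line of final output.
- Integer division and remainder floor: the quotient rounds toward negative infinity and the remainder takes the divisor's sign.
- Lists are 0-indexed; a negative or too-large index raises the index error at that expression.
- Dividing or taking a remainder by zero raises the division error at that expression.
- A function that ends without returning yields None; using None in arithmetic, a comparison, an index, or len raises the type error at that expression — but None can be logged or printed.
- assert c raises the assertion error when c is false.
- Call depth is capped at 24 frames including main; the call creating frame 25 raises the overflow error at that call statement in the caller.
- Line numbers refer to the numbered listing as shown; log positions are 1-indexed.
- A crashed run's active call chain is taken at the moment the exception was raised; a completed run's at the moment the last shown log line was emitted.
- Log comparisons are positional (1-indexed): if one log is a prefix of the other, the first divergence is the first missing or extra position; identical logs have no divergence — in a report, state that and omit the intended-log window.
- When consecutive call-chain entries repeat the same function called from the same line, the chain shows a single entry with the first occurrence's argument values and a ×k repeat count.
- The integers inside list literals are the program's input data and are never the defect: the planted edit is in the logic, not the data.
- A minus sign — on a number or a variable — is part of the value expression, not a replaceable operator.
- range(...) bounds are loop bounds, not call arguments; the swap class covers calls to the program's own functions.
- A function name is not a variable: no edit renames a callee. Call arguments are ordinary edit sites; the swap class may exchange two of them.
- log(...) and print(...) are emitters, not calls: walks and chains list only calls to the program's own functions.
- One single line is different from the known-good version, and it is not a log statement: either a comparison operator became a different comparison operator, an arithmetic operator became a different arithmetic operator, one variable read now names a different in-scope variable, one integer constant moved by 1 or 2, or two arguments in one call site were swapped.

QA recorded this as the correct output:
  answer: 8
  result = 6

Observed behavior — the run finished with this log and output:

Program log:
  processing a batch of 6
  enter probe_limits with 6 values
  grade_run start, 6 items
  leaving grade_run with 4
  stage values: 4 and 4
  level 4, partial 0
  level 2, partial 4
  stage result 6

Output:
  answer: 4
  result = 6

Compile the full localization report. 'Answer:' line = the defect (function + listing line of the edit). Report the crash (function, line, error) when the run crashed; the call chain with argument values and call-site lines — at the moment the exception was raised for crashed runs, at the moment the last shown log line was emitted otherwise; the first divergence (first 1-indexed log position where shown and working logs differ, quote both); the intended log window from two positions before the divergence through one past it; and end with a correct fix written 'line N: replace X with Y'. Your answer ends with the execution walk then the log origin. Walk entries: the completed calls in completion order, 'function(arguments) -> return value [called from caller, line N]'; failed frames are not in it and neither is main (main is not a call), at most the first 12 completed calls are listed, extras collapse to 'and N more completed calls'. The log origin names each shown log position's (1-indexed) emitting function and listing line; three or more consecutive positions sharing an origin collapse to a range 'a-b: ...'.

Answer: the defect is in main at line 29.
Core observation: No log line changed; the fault shows up purely in the output.
Call chain: main.
First divergence: there is none — every log position agrees.
Execution walk:
  grade_run([10, 2, 11, 2, 3, 12]) -> 4  [called from probe_limits, line 18]
  scan_readings(0, 6) -> 6  [called from scan_readings, line 5]
  scan_readings(2, 4) -> 6  [called from scan_readings, line 5]
  scan_readings(4, 0) -> 6  [called from probe_limits, line 21]
  probe_limits([10, 2, 11, 2, 3, 12]) -> 6  [called from main, line 27]
Log origins:
  1: from main, line 26
  2: from probe_limits, line 17
  3: from grade_run, line 8
  4: from grade_run, line 13
  5: from probe_limits, line 20
  6: from scan_readings, line 4
  7: from scan_readings, line 4
  8: from main, line 28
A correct fix: line 29: replace `low` with `count`.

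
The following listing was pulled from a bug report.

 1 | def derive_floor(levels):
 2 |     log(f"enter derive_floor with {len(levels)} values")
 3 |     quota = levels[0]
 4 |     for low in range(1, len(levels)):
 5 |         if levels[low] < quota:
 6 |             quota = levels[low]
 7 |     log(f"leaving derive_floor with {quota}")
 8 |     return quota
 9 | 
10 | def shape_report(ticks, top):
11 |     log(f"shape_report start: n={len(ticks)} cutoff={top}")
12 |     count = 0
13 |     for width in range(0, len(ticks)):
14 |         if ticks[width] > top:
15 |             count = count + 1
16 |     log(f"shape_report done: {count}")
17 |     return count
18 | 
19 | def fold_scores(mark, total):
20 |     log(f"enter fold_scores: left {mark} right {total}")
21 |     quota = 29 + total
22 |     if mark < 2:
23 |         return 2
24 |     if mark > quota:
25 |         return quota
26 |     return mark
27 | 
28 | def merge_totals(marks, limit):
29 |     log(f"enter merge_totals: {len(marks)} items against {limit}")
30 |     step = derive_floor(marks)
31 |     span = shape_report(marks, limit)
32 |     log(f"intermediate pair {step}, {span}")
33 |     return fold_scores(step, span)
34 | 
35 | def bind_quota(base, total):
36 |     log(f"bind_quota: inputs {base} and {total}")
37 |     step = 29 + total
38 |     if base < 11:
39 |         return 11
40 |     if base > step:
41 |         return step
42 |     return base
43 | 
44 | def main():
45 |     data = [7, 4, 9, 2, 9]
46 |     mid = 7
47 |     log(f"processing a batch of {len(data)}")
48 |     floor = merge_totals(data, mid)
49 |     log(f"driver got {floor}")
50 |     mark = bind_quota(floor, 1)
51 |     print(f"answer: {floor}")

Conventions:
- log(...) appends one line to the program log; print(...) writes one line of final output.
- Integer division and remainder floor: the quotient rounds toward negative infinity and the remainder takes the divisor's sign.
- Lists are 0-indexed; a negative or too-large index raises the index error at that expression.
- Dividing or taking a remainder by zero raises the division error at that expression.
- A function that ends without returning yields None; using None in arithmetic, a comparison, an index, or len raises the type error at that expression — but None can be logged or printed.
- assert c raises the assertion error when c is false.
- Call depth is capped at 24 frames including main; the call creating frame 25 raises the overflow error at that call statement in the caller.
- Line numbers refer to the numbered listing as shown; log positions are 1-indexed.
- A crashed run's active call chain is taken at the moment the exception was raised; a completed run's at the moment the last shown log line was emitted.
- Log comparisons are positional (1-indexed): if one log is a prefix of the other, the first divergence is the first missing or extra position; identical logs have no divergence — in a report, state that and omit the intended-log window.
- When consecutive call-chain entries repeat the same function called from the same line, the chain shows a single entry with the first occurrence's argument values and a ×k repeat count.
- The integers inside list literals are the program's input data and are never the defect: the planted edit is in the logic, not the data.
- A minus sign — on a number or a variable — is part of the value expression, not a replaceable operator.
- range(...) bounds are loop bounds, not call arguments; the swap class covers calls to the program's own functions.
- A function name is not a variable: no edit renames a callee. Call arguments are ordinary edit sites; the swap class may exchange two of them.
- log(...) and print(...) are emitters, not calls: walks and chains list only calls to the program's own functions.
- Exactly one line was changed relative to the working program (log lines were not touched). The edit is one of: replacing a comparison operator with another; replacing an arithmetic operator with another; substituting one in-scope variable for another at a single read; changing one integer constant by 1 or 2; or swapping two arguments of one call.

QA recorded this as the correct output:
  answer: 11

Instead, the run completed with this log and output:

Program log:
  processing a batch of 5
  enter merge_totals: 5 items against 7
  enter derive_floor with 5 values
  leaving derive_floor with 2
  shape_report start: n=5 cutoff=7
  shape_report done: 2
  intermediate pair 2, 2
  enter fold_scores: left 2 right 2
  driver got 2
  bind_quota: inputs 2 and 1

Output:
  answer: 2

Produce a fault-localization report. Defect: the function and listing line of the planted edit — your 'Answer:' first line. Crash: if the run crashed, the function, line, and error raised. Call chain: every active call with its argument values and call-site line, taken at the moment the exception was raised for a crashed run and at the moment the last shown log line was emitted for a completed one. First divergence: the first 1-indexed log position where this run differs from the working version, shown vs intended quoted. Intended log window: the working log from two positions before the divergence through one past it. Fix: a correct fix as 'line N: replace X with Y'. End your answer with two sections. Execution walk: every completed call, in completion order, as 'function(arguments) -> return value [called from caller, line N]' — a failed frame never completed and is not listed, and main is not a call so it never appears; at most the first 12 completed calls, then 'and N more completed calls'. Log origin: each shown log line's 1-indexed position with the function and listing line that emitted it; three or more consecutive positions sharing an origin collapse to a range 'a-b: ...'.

Answer: the defect is in main at line 51.
Key fact: Every logged value matches the working version; the printed result is what differs.
Call chain: main -> bind_quota(2, 1) (called at line 50).
First divergence: none; the two logs match at every position.
Execution walk:
  derive_floor([7, 4, 9, 2, 9]) -> 2  [called from merge_totals, line 30]
  shape_report([7, 4, 9, 2, 9], 7) -> 2  [called from merge_totals, line 31]
  fold_scores(2, 2) -> 2  [called from merge_totals, line 33]
  merge_totals([7, 4, 9, 2, 9], 7) -> 2  [called from main, line 48]
  bind_quota(2, 1) -> 11  [called from main, line 50]
Origin of each log line:
  1 — main, line 47
  2 — merge_totals, line 29
  3 — derive_floor, line 2
  4 — derive_floor, line 7
  5 — shape_report, line 11
  6 — shape_report, line 16
  7 — merge_totals, line 32
  8 — fold_scores, line 20
  9 — main, line 49
  10 — bind_quota, line 36
A correct fix: line 51: replace `floor` with `mark`.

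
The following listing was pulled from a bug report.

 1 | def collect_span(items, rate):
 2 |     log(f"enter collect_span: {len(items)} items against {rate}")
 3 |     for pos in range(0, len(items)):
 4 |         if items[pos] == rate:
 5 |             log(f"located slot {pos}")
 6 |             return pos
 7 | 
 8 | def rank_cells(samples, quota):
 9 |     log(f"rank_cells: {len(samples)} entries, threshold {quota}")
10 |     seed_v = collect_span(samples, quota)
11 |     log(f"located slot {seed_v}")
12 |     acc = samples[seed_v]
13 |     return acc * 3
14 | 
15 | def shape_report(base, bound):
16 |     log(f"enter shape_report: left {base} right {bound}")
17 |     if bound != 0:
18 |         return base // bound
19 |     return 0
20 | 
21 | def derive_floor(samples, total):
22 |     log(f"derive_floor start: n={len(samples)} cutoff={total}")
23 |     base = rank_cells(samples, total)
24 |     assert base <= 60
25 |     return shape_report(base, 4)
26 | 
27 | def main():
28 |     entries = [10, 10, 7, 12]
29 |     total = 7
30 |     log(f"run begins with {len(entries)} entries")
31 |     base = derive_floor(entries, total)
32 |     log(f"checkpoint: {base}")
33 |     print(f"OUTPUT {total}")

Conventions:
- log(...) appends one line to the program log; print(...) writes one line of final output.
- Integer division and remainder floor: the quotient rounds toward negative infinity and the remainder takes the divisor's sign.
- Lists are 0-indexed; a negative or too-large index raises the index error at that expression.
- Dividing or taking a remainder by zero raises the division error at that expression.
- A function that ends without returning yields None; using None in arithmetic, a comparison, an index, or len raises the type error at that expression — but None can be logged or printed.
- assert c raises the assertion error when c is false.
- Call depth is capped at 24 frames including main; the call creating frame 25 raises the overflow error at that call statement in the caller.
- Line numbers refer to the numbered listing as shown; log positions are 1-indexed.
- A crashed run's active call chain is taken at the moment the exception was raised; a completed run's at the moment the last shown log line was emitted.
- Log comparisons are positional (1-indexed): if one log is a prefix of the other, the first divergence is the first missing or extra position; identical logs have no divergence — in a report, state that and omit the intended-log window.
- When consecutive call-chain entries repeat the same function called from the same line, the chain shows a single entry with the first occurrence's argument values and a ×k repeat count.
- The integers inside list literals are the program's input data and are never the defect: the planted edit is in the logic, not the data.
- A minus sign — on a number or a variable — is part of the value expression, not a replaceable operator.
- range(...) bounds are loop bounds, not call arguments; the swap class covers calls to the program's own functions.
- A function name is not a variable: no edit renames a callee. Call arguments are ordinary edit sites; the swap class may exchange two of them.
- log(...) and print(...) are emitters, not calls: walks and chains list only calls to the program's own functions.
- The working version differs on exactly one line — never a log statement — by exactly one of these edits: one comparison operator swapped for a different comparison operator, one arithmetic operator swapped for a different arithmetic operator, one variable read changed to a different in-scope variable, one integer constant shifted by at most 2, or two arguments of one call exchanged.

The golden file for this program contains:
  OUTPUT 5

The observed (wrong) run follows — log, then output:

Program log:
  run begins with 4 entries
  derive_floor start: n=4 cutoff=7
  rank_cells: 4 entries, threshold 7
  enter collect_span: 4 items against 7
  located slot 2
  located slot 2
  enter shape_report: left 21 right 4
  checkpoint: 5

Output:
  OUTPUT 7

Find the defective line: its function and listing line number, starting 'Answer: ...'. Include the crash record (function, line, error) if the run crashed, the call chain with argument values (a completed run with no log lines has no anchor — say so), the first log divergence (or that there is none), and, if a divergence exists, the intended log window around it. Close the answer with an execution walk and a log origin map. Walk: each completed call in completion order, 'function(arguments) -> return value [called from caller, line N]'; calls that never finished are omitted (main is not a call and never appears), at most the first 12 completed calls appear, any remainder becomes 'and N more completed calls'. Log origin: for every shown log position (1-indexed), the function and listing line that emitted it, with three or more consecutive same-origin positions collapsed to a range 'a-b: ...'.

Answer: the defect is in main at line 33.
Key observation: The logs agree in full; only the final output differs.
Call chain: main.
First divergence: none; the two logs match at every position.
Execution walk:
  collect_span([10, 10, 7, 12], 7) -> 2  [called from rank_cells, line 10]
  rank_cells([10, 10, 7, 12], 7) -> 21  [called from derive_floor, line 23]
  shape_report(21, 4) -> 5  [called from derive_floor, line 25]
  derive_floor([10, 10, 7, 12], 7) -> 5  [called from main, line 31]
Log origin:
  1: logged in main at line 30
  2: logged in derive_floor at line 22
  3: logged in rank_cells at line 9
  4: logged in collect_span at line 2
  5: logged in collect_span at line 5
  6: logged in rank_cells at line 11
  7: logged in shape_report at line 16
  8: logged in main at line 32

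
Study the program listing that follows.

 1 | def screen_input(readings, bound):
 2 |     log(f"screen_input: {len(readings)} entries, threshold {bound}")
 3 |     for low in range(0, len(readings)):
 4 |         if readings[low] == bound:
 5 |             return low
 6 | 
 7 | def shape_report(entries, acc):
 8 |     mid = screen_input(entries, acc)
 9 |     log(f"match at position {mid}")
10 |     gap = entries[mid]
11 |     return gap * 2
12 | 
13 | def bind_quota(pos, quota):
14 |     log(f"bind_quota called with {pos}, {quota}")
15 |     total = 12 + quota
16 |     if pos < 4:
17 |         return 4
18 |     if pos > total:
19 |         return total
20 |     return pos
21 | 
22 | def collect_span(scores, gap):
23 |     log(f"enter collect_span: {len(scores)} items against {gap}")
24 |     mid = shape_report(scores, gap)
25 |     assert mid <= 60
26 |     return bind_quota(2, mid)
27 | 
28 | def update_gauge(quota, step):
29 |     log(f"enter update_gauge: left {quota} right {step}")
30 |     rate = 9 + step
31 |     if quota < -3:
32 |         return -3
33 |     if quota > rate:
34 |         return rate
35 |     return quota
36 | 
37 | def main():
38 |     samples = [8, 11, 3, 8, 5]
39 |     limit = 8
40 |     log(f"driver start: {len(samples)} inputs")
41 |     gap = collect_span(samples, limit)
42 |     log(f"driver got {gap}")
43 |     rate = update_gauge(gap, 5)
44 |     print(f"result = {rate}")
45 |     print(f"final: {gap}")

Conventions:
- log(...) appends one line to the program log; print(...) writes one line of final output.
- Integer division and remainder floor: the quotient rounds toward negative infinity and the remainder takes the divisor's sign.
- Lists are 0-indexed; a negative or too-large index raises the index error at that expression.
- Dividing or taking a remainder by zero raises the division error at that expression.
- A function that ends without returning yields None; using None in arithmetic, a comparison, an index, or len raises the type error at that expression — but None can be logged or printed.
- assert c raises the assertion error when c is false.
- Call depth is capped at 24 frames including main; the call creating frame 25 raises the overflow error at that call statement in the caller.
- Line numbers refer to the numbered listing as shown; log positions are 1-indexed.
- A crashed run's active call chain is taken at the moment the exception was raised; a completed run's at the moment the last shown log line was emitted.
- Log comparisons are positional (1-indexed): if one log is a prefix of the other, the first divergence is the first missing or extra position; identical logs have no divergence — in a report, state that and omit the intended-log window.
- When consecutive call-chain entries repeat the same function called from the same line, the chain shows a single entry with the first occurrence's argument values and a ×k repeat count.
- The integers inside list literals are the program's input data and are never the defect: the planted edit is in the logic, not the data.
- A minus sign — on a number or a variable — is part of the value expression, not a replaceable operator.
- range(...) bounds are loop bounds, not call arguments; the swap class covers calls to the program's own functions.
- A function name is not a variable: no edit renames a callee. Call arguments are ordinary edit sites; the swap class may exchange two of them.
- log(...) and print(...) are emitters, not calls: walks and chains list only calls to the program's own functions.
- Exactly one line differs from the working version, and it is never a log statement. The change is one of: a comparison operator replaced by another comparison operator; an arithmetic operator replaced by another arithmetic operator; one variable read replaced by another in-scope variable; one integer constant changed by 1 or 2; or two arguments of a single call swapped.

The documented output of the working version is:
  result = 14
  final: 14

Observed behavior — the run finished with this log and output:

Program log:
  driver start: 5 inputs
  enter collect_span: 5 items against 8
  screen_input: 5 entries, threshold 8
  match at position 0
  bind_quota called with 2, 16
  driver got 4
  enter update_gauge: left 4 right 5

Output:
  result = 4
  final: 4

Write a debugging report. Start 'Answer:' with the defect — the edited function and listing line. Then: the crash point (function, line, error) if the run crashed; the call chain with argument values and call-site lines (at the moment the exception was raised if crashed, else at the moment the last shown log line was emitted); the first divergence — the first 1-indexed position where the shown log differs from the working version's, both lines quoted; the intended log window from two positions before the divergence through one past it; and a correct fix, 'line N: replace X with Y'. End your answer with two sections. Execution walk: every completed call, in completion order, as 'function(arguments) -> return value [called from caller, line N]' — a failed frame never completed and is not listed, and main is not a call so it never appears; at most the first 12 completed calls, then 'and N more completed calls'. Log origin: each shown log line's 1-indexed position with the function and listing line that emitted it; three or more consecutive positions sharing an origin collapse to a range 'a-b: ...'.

Answer: the defect is in collect_span at line 26.
Key observation: Position 5 is the first bad log line: 'bind_quota called with 2, 16' should read 'bind_quota called with 16, 2'.
Call chain: main -> update_gauge(4, 5) (called at line 43).
First divergence: at position 5 the run shows 'bind_quota called with 2, 16' where the working version logs 'bind_quota called with 16, 2'.
Intended log window:
  3: screen_input: 5 entries, threshold 8
  4: match at position 0
  5: bind_quota called with 16, 2
  6: driver got 14
Execution walk:
  screen_input([8, 11, 3, 8, 5], 8) -> 0  [called from shape_report, line 8]
  shape_report([8, 11, 3, 8, 5], 8) -> 16  [called from collect_span, line 24]
  bind_quota(2, 16) -> 4  [called from collect_span, line 26]
  collect_span([8, 11, 3, 8, 5], 8) -> 4  [called from main, line 41]
  update_gauge(4, 5) -> 4  [called from main, line 43]
Origin of each log line:
  1: logged in main at line 40
  2: logged in collect_span at line 23
  3: logged in screen_input at line 2
  4: logged in shape_report at line 9
  5: logged in bind_quota at line 14
  6: logged in main at line 42
  7: logged in update_gauge at line 29
A correct fix: line 26: replace `bind_quota(2, mid)` with `bind_quota(mid, 2)`.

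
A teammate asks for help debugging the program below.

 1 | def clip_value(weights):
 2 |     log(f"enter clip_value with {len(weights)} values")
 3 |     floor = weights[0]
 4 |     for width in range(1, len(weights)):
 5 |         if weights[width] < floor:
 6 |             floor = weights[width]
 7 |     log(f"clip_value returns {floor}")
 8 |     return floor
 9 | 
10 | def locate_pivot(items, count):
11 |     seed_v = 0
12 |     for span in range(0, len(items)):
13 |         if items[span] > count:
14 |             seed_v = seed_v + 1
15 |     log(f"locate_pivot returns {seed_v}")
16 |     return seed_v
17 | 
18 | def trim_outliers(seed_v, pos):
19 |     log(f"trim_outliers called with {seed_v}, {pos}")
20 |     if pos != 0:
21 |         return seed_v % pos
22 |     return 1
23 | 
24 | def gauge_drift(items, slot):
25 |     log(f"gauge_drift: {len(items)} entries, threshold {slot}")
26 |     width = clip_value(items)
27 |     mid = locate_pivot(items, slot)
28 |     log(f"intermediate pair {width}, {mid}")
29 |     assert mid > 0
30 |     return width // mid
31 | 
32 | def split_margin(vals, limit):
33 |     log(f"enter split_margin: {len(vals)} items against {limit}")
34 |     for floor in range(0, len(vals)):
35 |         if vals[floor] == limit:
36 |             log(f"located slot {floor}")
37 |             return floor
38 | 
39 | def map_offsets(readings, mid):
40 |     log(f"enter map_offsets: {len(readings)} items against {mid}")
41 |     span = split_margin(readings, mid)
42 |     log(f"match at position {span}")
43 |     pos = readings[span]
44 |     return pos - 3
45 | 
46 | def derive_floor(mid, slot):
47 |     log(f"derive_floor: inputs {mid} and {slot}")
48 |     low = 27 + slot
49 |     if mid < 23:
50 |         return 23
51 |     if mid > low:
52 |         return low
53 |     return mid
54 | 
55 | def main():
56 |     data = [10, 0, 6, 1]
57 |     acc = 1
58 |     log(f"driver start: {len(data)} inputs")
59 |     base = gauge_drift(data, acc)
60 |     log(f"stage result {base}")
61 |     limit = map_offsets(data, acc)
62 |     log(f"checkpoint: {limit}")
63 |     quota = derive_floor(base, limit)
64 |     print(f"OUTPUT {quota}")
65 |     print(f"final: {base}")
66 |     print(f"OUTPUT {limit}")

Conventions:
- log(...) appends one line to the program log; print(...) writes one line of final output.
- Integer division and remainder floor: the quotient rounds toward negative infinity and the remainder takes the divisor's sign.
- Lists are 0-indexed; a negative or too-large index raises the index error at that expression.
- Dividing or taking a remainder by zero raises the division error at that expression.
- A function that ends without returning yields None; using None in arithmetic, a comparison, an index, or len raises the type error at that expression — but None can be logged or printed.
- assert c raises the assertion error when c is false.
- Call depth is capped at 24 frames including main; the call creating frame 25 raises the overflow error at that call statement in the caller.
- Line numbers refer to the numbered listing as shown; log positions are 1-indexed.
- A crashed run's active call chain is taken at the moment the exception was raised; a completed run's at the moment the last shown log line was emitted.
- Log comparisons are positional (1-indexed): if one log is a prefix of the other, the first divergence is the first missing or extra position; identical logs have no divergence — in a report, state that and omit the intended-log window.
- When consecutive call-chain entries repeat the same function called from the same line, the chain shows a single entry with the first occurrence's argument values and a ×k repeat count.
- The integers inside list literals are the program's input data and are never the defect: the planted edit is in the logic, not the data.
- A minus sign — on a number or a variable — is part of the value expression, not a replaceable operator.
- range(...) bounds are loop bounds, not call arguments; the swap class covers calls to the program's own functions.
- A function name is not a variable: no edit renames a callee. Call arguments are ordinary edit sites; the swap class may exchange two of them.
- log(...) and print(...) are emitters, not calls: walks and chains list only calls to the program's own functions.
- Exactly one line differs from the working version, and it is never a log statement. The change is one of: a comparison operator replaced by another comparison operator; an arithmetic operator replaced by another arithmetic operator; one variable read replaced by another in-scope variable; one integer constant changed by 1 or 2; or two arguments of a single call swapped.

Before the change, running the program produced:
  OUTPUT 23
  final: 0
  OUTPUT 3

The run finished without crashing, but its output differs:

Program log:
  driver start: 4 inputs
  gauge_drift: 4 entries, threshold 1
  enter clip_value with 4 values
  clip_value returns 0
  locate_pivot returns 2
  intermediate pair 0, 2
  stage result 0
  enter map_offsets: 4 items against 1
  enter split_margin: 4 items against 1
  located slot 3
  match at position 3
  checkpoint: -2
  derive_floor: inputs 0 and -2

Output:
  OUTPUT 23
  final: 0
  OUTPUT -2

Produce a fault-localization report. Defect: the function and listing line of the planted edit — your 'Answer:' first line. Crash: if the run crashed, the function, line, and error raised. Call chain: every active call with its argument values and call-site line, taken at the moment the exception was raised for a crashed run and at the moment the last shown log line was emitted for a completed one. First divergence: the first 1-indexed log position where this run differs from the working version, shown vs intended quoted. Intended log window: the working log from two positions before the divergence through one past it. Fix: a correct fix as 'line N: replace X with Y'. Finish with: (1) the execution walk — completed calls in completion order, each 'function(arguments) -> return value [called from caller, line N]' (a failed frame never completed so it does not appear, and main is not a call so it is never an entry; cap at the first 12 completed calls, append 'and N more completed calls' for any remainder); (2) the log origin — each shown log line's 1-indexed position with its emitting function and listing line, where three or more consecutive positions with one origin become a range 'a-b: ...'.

Answer: the defect is in map_offsets at line 44.
Core observation: The log first diverges at position 12: the faulty run prints 'checkpoint: -2' where the working version prints 'checkpoint: 3'.
Call chain: main -> derive_floor(0, -2) (called at line 63).
First divergence: position 12; shown 'checkpoint: -2' vs intended 'checkpoint: 3'.
Intended log window:
  10: located slot 3
  11: match at position 3
  12: checkpoint: 3
  13: derive_floor: inputs 0 and 3
Execution walk:
  clip_value([10, 0, 6, 1]) -> 0  [called from gauge_drift, line 26]
  locate_pivot([10, 0, 6, 1], 1) -> 2  [called from gauge_drift, line 27]
  gauge_drift([10, 0, 6, 1], 1) -> 0  [called from main, line 59]
  split_margin([10, 0, 6, 1], 1) -> 3  [called from map_offsets, line 41]
  map_offsets([10, 0, 6, 1], 1) -> -2  [called from main, line 61]
  derive_floor(0, -2) -> 23  [called from main, line 63]
Log line origins:
  1: emitted by main (line 58)
  2: emitted by gauge_drift (line 25)
  3: emitted by clip_value (line 2)
  4: emitted by clip_value (line 7)
  5: emitted by locate_pivot (line 15)
  6: emitted by gauge_drift (line 28)
  7: emitted by main (line 60)
  8: emitted by map_offsets (line 40)
  9: emitted by split_margin (line 33)
  10: emitted by split_margin (line 36)
  11: emitted by map_offsets (line 42)
  12: emitted by main (line 62)
  13: emitted by derive_floor (line 47)
A correct fix: line 44: replace `-` with `*`.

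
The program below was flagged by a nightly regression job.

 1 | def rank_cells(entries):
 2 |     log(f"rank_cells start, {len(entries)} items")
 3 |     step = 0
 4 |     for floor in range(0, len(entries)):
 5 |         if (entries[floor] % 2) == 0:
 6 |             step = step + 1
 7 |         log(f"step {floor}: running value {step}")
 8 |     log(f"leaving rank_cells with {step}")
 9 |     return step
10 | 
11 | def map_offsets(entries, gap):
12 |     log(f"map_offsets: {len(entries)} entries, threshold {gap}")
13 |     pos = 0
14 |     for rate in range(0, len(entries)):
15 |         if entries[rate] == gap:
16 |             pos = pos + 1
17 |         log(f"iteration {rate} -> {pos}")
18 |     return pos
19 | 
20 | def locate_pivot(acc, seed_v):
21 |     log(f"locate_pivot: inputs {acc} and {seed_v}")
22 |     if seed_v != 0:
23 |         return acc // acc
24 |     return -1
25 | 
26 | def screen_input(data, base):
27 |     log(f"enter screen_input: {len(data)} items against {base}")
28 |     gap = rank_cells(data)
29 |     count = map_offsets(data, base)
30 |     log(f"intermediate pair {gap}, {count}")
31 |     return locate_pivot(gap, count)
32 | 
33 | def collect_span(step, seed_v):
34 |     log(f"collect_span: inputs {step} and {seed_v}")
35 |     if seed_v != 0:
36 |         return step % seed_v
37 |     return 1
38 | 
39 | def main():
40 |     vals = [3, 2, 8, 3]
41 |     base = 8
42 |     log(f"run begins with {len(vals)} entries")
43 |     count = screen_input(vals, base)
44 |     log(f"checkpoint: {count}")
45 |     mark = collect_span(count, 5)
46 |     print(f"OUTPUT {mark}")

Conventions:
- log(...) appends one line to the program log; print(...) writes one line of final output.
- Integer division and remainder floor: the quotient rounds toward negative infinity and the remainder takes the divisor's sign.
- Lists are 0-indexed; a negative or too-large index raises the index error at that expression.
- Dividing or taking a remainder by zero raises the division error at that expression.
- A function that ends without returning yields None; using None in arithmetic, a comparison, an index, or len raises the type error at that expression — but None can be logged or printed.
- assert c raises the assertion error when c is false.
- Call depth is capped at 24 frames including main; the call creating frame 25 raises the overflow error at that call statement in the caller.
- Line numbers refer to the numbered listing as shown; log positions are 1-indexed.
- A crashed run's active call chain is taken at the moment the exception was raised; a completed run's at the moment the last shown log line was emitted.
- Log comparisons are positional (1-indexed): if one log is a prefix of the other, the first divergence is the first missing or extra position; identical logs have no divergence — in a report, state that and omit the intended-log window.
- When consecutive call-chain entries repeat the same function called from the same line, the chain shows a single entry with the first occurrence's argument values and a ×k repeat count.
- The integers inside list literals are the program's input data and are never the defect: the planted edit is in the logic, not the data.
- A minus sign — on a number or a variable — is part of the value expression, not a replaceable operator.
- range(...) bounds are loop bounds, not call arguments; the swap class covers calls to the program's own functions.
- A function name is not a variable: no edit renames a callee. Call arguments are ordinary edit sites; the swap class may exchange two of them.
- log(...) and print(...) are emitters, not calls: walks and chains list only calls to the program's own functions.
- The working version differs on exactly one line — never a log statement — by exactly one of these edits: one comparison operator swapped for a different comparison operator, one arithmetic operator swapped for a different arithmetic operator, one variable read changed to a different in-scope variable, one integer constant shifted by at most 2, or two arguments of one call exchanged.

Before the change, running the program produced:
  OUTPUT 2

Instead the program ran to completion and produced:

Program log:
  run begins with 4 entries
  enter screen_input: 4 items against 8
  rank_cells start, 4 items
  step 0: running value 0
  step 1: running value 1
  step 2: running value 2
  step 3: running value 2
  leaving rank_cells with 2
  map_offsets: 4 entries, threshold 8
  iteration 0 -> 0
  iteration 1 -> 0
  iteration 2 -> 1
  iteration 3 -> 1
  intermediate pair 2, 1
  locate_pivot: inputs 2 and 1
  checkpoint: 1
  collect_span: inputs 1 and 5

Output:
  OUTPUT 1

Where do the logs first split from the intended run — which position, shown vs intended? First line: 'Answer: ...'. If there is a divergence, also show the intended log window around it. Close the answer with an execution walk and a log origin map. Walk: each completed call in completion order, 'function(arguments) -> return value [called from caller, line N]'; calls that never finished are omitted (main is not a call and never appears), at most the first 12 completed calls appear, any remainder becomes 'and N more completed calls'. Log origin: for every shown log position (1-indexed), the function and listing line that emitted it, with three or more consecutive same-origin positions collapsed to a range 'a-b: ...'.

Answer: position 16 — the shown line 'checkpoint: 1' should read 'checkpoint: 2'.
Intended log window:
  14: intermediate pair 2, 1
  15: locate_pivot: inputs 2 and 1
  16: checkpoint: 2
  17: collect_span: inputs 2 and 5
Execution walk:
  rank_cells([3, 2, 8, 3]) -> 2  [called from screen_input, line 28]
  map_offsets([3, 2, 8, 3], 8) -> 1  [called from screen_input, line 29]
  locate_pivot(2, 1) -> 1  [called from screen_input, line 31]
  screen_input([3, 2, 8, 3], 8) -> 1  [called from main, line 43]
  collect_span(1, 5) -> 1  [called from main, line 45]
Log origin:
  1: emitted by main (line 42)
  2: emitted by screen_input (line 27)
  3: emitted by rank_cells (line 2)
  4-7: emitted by rank_cells (line 7)
  8: emitted by rank_cells (line 8)
  9: emitted by map_offsets (line 12)
  10-13: emitted by map_offsets (line 17)
  14: emitted by screen_input (line 30)
  15: emitted by locate_pivot (line 21)
  16: emitted by main (line 44)
  17: emitted by collect_span (line 34)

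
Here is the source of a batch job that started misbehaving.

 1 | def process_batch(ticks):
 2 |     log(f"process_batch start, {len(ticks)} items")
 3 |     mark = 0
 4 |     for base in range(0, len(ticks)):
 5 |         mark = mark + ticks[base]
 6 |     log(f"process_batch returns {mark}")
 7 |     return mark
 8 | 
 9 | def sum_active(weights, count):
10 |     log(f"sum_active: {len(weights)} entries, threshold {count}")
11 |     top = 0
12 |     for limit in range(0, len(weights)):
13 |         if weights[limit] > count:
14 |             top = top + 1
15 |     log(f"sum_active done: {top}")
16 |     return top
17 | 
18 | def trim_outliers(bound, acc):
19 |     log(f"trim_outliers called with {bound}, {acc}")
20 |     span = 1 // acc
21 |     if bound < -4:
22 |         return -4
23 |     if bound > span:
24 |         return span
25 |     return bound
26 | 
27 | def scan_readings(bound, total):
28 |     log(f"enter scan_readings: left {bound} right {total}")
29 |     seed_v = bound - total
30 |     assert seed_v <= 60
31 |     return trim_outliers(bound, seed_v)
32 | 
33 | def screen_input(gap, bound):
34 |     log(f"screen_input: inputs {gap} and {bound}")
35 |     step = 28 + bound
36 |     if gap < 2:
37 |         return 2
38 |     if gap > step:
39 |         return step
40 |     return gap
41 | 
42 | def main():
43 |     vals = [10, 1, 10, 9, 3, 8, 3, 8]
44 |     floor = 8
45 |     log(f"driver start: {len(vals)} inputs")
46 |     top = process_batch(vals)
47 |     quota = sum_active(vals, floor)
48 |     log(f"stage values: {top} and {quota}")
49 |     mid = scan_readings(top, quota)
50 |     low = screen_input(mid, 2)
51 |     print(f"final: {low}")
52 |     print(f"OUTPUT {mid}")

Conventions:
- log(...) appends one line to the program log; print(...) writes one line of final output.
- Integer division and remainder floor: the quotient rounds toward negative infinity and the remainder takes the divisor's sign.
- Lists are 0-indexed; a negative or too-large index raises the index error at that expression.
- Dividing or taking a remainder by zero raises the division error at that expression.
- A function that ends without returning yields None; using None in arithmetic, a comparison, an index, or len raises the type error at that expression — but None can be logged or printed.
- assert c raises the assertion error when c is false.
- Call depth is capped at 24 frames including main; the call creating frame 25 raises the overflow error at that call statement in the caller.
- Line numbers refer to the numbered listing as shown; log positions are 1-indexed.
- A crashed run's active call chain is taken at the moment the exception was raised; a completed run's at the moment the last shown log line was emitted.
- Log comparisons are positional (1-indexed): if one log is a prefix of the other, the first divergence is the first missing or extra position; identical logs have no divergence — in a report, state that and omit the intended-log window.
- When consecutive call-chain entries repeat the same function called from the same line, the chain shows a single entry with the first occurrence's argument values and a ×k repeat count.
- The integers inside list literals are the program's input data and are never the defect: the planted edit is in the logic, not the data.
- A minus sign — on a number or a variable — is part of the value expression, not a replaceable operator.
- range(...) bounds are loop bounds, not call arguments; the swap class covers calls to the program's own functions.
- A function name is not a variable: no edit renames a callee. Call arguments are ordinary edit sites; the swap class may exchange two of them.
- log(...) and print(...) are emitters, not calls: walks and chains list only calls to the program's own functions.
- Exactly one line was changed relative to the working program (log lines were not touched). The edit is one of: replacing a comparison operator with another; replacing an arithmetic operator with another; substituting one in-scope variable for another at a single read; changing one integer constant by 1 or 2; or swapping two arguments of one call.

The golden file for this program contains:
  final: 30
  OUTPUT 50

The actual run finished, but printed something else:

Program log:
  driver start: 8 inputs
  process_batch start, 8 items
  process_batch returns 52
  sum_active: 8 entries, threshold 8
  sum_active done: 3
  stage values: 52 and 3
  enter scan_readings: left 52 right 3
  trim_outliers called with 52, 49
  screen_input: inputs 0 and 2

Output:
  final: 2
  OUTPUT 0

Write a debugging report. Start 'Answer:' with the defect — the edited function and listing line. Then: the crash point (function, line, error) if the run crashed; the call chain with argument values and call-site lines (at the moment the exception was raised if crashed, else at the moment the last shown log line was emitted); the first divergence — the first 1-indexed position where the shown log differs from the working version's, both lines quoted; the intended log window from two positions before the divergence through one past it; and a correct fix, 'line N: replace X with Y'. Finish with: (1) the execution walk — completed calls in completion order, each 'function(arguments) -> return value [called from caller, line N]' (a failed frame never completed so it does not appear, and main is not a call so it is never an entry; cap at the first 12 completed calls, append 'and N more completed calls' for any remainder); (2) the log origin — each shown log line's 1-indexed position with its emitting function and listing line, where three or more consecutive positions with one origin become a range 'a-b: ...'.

Answer: the defect is in trim_outliers at line 20.
Key observation: Everything matches until log position 9, which reads 'screen_input: inputs 0 and 2' in place of 'screen_input: inputs 50 and 2'.
Call chain: main -> screen_input(0, 2) (called at line 50).
First divergence: position 9; shown 'screen_input: inputs 0 and 2' vs intended 'screen_input: inputs 50 and 2'.
Intended log window:
  7: enter scan_readings: left 52 right 3
  8: trim_outliers called with 52, 49
  9: screen_input: inputs 50 and 2
Execution walk:
  process_batch([10, 1, 10, 9, 3, 8, 3, 8]) -> 52  [called from main, line 46]
  sum_active([10, 1, 10, 9, 3, 8, 3, 8], 8) -> 3  [called from main, line 47]
  trim_outliers(52, 49) -> 0  [called from scan_readings, line 31]
  scan_readings(52, 3) -> 0  [called from main, line 49]
  screen_input(0, 2) -> 2  [called from main, line 50]
Log origins:
  1 — main, line 45
  2 — process_batch, line 2
  3 — process_batch, line 6
  4 — sum_active, line 10
  5 — sum_active, line 15
  6 — main, line 48
  7 — scan_readings, line 28
  8 — trim_outliers, line 19
  9 — screen_input, line 34
A correct fix: line 20: replace `//` with `+`.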